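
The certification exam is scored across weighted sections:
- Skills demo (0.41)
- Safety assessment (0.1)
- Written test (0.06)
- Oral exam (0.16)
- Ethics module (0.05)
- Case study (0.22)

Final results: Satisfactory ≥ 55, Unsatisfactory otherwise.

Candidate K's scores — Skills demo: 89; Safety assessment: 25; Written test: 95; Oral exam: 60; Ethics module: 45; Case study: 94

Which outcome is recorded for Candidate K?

Weighted total:
  Skills demo 89 × 0.41 = 36.49
  Safety assessment 25 × 0.1 = 2.5
  Written test 95 × 0.06 = 5.7
  Oral exam 60 × 0.16 = 9.6
  Ethics module 45 × 0.05 = 2.25
  Case study 94 × 0.22 = 20.68
Sum = 77.22
77.22 ≥ 55 → Satisfactory

Satisfactory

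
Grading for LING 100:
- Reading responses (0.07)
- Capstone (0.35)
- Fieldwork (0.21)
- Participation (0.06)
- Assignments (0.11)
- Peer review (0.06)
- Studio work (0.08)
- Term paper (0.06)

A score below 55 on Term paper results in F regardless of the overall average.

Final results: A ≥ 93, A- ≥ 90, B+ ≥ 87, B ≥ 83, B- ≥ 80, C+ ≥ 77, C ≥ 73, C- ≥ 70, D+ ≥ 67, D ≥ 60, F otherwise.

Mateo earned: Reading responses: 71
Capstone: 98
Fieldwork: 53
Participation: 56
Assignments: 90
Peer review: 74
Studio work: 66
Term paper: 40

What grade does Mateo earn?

Term paper score 40 < 55: minimum not met.
Weighted total:
  Reading responses 71 × 0.07 = 4.97
  Capstone 98 × 0.35 = 34.3
  Fieldwork 53 × 0.21 = 11.13
  Participation 56 × 0.06 = 3.36
  Assignments 90 × 0.11 = 9.9
  Peer review 74 × 0.06 = 4.44
  Studio work 66 × 0.08 = 5.28
  Term paper 40 × 0.06 = 2.4
Sum = 75.78
Because the Term paper minimum was not met, the result is F.

F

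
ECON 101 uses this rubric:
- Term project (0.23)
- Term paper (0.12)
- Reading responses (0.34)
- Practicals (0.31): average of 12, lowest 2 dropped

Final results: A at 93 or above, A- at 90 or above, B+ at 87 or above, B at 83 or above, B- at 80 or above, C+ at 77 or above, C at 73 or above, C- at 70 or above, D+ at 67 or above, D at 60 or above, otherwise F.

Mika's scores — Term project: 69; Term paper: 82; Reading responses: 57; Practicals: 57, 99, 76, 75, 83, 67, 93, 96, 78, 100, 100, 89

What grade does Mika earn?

C-

Practicals: drop 57, 67 → average of remaining 10 = 889/10 = 88.9
Weighted total:
  Term project 69 × 0.23 = 15.87
  Term paper 82 × 0.12 = 9.84
  Reading responses 57 × 0.34 = 19.38
  Practicals 88.9 × 0.31 = 27.559
Sum = 72.649
72.649 is ≥ 70 and < 73 → C-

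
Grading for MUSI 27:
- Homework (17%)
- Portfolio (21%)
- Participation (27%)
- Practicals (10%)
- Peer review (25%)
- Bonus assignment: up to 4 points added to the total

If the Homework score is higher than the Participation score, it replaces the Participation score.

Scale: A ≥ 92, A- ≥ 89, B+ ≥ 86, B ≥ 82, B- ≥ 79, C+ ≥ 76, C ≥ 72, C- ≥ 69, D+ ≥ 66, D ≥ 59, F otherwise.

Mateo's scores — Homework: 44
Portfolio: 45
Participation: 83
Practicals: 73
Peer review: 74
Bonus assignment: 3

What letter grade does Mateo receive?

D+

Homework (44) ≤ Participation (83), so Participation stays at 83.
Weighted total:
  Homework 44 × 0.17 = 7.48
  Portfolio 45 × 0.21 = 9.45
  Participation 83 × 0.27 = 22.41
  Practicals 73 × 0.1 = 7.3
  Peer review 74 × 0.25 = 18.5
Sum = 65.14
Bonus assignment: 65.14 + 3 = 68.14
68.14 is ≥ 66 and < 69 → D+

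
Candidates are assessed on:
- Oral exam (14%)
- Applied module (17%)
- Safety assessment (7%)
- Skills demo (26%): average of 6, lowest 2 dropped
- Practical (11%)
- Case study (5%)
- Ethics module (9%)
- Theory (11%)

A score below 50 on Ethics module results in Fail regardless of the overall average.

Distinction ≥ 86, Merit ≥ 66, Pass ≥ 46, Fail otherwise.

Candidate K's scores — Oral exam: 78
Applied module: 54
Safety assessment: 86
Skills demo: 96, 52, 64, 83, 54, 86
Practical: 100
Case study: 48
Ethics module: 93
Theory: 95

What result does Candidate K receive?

Merit

Skills demo: drop 52, 54 → average of remaining 4 = 329/4 = 82.25
Ethics module score 93 ≥ 50: minimum met.
Weighted total:
  Oral exam 78 × 0.14 = 10.92
  Applied module 54 × 0.17 = 9.18
  Safety assessment 86 × 0.07 = 6.02
  Skills demo 82.25 × 0.26 = 21.385
  Practical 100 × 0.11 = 11
  Case study 48 × 0.05 = 2.4
  Ethics module 93 × 0.09 = 8.37
  Theory 95 × 0.11 = 10.45
Sum = 79.725
79.725 is ≥ 66 and < 86 → Merit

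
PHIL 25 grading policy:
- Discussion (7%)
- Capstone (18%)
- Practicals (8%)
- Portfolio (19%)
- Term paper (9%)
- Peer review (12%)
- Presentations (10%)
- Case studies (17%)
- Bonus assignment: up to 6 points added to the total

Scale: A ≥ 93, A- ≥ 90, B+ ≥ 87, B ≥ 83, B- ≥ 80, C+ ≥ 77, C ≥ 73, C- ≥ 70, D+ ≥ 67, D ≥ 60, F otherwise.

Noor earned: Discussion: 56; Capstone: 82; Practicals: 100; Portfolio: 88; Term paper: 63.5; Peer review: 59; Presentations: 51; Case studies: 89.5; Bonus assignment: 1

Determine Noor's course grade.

Weighted total:
  Discussion 56 × 0.07 = 3.92
  Capstone 82 × 0.18 = 14.76
  Practicals 100 × 0.08 = 8
  Portfolio 88 × 0.19 = 16.72
  Term paper 63.5 × 0.09 = 5.715
  Peer review 59 × 0.12 = 7.08
  Presentations 51 × 0.1 = 5.1
  Case studies 89.5 × 0.17 = 15.215
Sum = 76.51
Bonus assignment: 76.51 + 1 = 77.51
77.51 is ≥ 77 and < 80 → C+

C+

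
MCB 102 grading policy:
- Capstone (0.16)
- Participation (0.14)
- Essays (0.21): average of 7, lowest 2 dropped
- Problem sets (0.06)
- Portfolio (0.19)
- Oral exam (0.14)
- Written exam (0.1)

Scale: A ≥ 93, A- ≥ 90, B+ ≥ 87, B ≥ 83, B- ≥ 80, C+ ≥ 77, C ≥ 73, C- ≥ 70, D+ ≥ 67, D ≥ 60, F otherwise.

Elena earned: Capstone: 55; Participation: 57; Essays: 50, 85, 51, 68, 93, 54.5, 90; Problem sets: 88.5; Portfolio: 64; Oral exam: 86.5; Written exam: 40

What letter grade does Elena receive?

Essays: drop 50, 51 → average of remaining 5 = 390.5/5 = 78.1
Weighted total:
  Capstone 55 × 0.16 = 8.8
  Participation 57 × 0.14 = 7.98
  Essays 78.1 × 0.21 = 16.401
  Problem sets 88.5 × 0.06 = 5.31
  Portfolio 64 × 0.19 = 12.16
  Oral exam 86.5 × 0.14 = 12.11
  Written exam 40 × 0.1 = 4
Sum = 66.761
66.761 is ≥ 60 and < 67 → D

D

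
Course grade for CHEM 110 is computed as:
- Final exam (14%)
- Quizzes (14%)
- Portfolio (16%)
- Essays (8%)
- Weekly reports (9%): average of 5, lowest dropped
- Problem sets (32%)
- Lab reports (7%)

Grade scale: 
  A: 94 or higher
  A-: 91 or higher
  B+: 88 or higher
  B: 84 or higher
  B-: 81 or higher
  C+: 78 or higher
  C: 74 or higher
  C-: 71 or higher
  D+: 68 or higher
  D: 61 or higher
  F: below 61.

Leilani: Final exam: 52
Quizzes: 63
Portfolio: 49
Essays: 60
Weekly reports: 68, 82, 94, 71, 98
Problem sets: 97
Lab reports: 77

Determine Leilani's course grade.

Weekly reports: drop 68 → average of remaining 4 = 345/4 = 86.25
Weighted total:
  Final exam 52 × 0.14 = 7.28
  Quizzes 63 × 0.14 = 8.82
  Portfolio 49 × 0.16 = 7.84
  Essays 60 × 0.08 = 4.8
  Weekly reports 86.25 × 0.09 = 7.7625
  Problem sets 97 × 0.32 = 31.04
  Lab reports 77 × 0.07 = 5.39
Sum = 72.9325
72.9325 is ≥ 71 and < 74 → C-

C-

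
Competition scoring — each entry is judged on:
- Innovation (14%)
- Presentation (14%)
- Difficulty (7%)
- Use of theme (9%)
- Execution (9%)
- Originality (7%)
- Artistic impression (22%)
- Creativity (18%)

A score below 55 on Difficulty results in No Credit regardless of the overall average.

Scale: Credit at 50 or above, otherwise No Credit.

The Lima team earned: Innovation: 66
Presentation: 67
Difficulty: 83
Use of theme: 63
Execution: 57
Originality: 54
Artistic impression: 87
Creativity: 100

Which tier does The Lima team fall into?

Difficulty score 83 ≥ 55: minimum met.
Weighted total:
  Innovation 66 × 0.14 = 9.24
  Presentation 67 × 0.14 = 9.38
  Difficulty 83 × 0.07 = 5.81
  Use of theme 63 × 0.09 = 5.67
  Execution 57 × 0.09 = 5.13
  Originality 54 × 0.07 = 3.78
  Artistic impression 87 × 0.22 = 19.14
  Creativity 100 × 0.18 = 18
Sum = 76.15
76.15 ≥ 50 → Credit

Credit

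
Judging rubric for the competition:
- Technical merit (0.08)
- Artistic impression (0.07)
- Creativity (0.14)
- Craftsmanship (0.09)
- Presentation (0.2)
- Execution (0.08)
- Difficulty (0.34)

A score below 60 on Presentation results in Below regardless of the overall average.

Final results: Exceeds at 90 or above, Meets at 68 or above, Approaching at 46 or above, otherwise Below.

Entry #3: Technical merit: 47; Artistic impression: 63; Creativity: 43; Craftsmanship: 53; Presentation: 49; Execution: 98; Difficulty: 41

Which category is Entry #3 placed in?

Presentation score 49 < 60: minimum not met.
Weighted total:
  Technical merit 47 × 0.08 = 3.76
  Artistic impression 63 × 0.07 = 4.41
  Creativity 43 × 0.14 = 6.02
  Craftsmanship 53 × 0.09 = 4.77
  Presentation 49 × 0.2 = 9.8
  Execution 98 × 0.08 = 7.84
  Difficulty 41 × 0.34 = 13.94
Sum = 50.54
Because the Presentation minimum was not met, the result is Below.

Below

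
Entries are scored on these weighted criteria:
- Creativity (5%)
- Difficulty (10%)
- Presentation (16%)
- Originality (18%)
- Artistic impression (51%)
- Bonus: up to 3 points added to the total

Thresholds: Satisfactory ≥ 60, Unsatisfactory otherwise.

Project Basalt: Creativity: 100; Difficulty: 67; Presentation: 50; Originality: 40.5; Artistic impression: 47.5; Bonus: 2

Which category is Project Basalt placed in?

Weighted total:
  Creativity 100 × 0.05 = 5
  Difficulty 67 × 0.1 = 6.7
  Presentation 50 × 0.16 = 8
  Originality 40.5 × 0.18 = 7.29
  Artistic impression 47.5 × 0.51 = 24.225
Sum = 51.215
Bonus: 51.215 + 2 = 53.215
53.215 < 60 → Unsatisfactory

Unsatisfactory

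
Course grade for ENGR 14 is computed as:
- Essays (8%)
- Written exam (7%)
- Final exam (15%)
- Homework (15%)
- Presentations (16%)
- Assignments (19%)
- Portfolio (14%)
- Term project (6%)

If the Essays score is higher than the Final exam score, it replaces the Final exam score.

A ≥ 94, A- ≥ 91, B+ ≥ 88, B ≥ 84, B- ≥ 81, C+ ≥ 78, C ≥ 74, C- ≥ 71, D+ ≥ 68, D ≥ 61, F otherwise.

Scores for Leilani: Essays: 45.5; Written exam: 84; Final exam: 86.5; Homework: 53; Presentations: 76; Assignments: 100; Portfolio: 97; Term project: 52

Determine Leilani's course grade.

C+

Essays (45.5) ≤ Final exam (86.5), so Final exam stays at 86.5.
Weighted total:
  Essays 45.5 × 0.08 = 3.64
  Written exam 84 × 0.07 = 5.88
  Final exam 86.5 × 0.15 = 12.975
  Homework 53 × 0.15 = 7.95
  Presentations 76 × 0.16 = 12.16
  Assignments 100 × 0.19 = 19
  Portfolio 97 × 0.14 = 13.58
  Term project 52 × 0.06 = 3.12
Sum = 78.305
78.305 is ≥ 78 and < 81 → C+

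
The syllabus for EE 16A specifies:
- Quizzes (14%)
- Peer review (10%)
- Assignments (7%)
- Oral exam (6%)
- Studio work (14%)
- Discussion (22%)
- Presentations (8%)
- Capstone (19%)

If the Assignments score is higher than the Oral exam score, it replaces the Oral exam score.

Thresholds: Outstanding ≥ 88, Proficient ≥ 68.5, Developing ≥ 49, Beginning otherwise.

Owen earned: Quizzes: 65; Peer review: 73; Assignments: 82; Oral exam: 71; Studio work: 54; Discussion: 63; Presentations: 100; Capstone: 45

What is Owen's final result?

Developing

Assignments (82) > Oral exam (71), so Oral exam counts as 82.
Weighted total:
  Quizzes 65 × 0.14 = 9.1
  Peer review 73 × 0.1 = 7.3
  Assignments 82 × 0.07 = 5.74
  Oral exam 82 × 0.06 = 4.92
  Studio work 54 × 0.14 = 7.56
  Discussion 63 × 0.22 = 13.86
  Presentations 100 × 0.08 = 8
  Capstone 45 × 0.19 = 8.55
Sum = 65.03
65.03 is ≥ 49 and < 68.5 → Developing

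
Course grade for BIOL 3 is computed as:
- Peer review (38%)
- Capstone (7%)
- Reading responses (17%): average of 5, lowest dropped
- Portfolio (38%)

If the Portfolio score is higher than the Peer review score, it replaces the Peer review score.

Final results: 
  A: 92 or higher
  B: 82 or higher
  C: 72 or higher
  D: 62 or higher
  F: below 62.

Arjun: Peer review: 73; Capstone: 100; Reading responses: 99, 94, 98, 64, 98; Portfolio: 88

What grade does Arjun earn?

B

Reading responses: drop 64 → average of remaining 4 = 389/4 = 97.25
Portfolio (88) > Peer review (73), so Peer review counts as 88.
Weighted total:
  Peer review 88 × 0.38 = 33.44
  Capstone 100 × 0.07 = 7
  Reading responses 97.25 × 0.17 = 16.5325
  Portfolio 88 × 0.38 = 33.44
Sum = 90.4125
90.4125 is ≥ 82 and < 92 → B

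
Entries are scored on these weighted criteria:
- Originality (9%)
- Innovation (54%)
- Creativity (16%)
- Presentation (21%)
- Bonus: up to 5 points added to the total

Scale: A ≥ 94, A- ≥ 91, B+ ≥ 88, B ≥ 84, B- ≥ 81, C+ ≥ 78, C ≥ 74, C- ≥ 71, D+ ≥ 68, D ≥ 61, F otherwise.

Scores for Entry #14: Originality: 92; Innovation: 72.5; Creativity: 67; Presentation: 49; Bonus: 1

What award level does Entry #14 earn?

D+

Weighted total:
  Originality 92 × 0.09 = 8.28
  Innovation 72.5 × 0.54 = 39.15
  Creativity 67 × 0.16 = 10.72
  Presentation 49 × 0.21 = 10.29
Sum = 68.44
Bonus: 68.44 + 1 = 69.44
69.44 is ≥ 68 and < 71 → D+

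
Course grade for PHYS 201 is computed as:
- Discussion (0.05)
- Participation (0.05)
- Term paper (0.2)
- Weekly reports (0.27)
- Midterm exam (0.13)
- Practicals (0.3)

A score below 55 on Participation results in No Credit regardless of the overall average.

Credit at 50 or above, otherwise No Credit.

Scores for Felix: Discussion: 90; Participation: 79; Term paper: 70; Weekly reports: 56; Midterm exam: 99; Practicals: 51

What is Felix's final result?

Credit

Participation score 79 ≥ 55: minimum met.
Weighted total:
  Discussion 90 × 0.05 = 4.5
  Participation 79 × 0.05 = 3.95
  Term paper 70 × 0.2 = 14
  Weekly reports 56 × 0.27 = 15.12
  Midterm exam 99 × 0.13 = 12.87
  Practicals 51 × 0.3 = 15.3
Sum = 65.74
65.74 ≥ 50 → Credit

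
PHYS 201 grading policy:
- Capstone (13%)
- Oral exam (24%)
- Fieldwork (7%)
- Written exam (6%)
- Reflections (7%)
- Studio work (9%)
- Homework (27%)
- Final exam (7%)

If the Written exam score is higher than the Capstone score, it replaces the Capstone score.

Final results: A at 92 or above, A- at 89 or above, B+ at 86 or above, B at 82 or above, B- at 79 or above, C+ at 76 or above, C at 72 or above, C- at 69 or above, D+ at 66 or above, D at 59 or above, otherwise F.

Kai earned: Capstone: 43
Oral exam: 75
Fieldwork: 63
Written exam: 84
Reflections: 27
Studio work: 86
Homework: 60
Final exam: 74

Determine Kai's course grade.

Written exam (84) > Capstone (43), so Capstone counts as 84.
Weighted total:
  Capstone 84 × 0.13 = 10.92
  Oral exam 75 × 0.24 = 18
  Fieldwork 63 × 0.07 = 4.41
  Written exam 84 × 0.06 = 5.04
  Reflections 27 × 0.07 = 1.89
  Studio work 86 × 0.09 = 7.74
  Homework 60 × 0.27 = 16.2
  Final exam 74 × 0.07 = 5.18
Sum = 69.38
69.38 is ≥ 69 and < 72 → C-

C-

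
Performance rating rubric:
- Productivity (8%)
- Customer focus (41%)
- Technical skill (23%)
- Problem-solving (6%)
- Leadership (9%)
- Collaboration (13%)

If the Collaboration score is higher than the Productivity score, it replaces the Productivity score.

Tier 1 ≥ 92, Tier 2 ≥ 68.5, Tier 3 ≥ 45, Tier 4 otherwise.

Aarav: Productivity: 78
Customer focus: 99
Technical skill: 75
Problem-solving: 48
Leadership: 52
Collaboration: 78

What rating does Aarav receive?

Collaboration (78) ≤ Productivity (78), so Productivity stays at 78.
Weighted total:
  Productivity 78 × 0.08 = 6.24
  Customer focus 99 × 0.41 = 40.59
  Technical skill 75 × 0.23 = 17.25
  Problem-solving 48 × 0.06 = 2.88
  Leadership 52 × 0.09 = 4.68
  Collaboration 78 × 0.13 = 10.14
Sum = 81.78
81.78 is ≥ 68.5 and < 92 → Tier 2

Tier 2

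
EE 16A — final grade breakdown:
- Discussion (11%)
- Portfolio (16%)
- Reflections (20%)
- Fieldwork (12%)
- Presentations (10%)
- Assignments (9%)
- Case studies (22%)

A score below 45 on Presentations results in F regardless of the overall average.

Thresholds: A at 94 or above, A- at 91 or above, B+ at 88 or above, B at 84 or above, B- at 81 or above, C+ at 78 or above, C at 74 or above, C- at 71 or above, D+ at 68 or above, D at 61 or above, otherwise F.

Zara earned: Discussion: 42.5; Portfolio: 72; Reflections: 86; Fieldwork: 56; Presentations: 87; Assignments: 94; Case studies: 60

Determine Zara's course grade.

D+

Presentations score 87 ≥ 45: minimum met.
Weighted total:
  Discussion 42.5 × 0.11 = 4.675
  Portfolio 72 × 0.16 = 11.52
  Reflections 86 × 0.2 = 17.2
  Fieldwork 56 × 0.12 = 6.72
  Presentations 87 × 0.1 = 8.7
  Assignments 94 × 0.09 = 8.46
  Case studies 60 × 0.22 = 13.2
Sum = 70.475
70.475 is ≥ 68 and < 71 → D+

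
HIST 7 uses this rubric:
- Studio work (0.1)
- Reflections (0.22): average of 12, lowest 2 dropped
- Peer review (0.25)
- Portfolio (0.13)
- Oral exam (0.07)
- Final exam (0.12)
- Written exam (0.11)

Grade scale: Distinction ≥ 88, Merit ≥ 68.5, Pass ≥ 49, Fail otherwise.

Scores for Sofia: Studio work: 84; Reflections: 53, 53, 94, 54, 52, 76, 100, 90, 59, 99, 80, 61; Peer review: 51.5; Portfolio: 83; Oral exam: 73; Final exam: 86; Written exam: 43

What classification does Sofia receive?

Reflections: drop 52, 53 → average of remaining 10 = 766/10 = 76.6
Weighted total:
  Studio work 84 × 0.1 = 8.4
  Reflections 76.6 × 0.22 = 16.852
  Peer review 51.5 × 0.25 = 12.875
  Portfolio 83 × 0.13 = 10.79
  Oral exam 73 × 0.07 = 5.11
  Final exam 86 × 0.12 = 10.32
  Written exam 43 × 0.11 = 4.73
Sum = 69.077
69.077 is ≥ 68.5 and < 88 → Merit

Merit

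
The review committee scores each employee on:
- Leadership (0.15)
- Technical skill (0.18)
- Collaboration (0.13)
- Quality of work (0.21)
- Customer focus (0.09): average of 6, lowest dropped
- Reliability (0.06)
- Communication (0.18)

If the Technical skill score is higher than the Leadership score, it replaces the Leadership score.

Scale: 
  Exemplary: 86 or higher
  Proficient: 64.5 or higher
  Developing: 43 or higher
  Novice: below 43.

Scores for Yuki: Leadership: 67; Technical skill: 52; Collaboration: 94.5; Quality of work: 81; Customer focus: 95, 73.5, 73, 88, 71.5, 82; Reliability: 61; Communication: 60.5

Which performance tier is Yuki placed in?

Proficient

Customer focus: drop 71.5 → average of remaining 5 = 411.5/5 = 82.3
Technical skill (52) ≤ Leadership (67), so Leadership stays at 67.
Weighted total:
  Leadership 67 × 0.15 = 10.05
  Technical skill 52 × 0.18 = 9.36
  Collaboration 94.5 × 0.13 = 12.285
  Quality of work 81 × 0.21 = 17.01
  Customer focus 82.3 × 0.09 = 7.407
  Reliability 61 × 0.06 = 3.66
  Communication 60.5 × 0.18 = 10.89
Sum = 70.662
70.662 is ≥ 64.5 and < 86 → Proficient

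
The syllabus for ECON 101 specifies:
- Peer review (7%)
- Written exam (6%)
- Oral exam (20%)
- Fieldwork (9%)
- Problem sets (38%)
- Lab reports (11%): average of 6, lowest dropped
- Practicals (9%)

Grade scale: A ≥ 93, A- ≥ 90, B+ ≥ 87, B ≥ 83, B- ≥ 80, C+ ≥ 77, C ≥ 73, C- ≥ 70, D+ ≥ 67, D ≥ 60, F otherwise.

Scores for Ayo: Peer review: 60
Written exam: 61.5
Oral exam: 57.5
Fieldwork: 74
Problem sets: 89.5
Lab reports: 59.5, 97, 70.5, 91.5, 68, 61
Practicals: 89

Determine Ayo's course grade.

Lab reports: drop 59.5 → average of remaining 5 = 388/5 = 77.6
Weighted total:
  Peer review 60 × 0.07 = 4.2
  Written exam 61.5 × 0.06 = 3.69
  Oral exam 57.5 × 0.2 = 11.5
  Fieldwork 74 × 0.09 = 6.66
  Problem sets 89.5 × 0.38 = 34.01
  Lab reports 77.6 × 0.11 = 8.536
  Practicals 89 × 0.09 = 8.01
Sum = 76.606
76.606 is ≥ 73 and < 77 → C

C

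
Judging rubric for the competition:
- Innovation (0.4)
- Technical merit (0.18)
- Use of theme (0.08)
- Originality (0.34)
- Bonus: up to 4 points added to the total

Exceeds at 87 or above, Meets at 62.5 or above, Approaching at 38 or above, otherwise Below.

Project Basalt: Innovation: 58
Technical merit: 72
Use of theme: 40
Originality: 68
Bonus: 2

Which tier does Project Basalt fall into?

Weighted total:
  Innovation 58 × 0.4 = 23.2
  Technical merit 72 × 0.18 = 12.96
  Use of theme 40 × 0.08 = 3.2
  Originality 68 × 0.34 = 23.12
Sum = 62.48
Bonus: 62.48 + 2 = 64.48
64.48 is ≥ 62.5 and < 87 → Meets

Meets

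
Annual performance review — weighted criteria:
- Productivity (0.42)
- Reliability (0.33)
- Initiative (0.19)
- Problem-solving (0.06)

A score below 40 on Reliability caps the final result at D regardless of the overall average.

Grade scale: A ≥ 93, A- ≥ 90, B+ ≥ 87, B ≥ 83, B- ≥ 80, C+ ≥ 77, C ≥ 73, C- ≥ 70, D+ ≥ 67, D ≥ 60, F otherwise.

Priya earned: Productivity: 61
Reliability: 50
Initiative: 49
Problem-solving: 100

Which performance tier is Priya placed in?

Reliability score 50 ≥ 40: minimum met.
Weighted total:
  Productivity 61 × 0.42 = 25.62
  Reliability 50 × 0.33 = 16.5
  Initiative 49 × 0.19 = 9.31
  Problem-solving 100 × 0.06 = 6
Sum = 57.43
57.43 < 60 → F

F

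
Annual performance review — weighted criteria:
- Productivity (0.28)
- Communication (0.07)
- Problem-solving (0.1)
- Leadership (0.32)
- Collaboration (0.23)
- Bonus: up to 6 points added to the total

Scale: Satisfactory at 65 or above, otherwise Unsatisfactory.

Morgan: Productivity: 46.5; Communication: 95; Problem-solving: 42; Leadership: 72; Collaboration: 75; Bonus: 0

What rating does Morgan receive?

Weighted total:
  Productivity 46.5 × 0.28 = 13.02
  Communication 95 × 0.07 = 6.65
  Problem-solving 42 × 0.1 = 4.2
  Leadership 72 × 0.32 = 23.04
  Collaboration 75 × 0.23 = 17.25
Sum = 64.16
Bonus: 64.16 + 0 = 64.16
64.16 < 65 → Unsatisfactory

Unsatisfactory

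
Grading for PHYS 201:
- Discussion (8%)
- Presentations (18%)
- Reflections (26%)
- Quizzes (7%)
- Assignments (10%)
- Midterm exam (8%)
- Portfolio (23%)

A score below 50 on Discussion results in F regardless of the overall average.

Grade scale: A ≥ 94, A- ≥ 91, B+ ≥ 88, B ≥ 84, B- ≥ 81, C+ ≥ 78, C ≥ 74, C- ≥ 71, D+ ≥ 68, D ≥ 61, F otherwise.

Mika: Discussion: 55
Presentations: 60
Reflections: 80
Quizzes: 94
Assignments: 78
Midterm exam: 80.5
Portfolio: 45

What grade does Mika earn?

Discussion score 55 ≥ 50: minimum met.
Weighted total:
  Discussion 55 × 0.08 = 4.4
  Presentations 60 × 0.18 = 10.8
  Reflections 80 × 0.26 = 20.8
  Quizzes 94 × 0.07 = 6.58
  Assignments 78 × 0.1 = 7.8
  Midterm exam 80.5 × 0.08 = 6.44
  Portfolio 45 × 0.23 = 10.35
Sum = 67.17
67.17 is ≥ 61 and < 68 → D

D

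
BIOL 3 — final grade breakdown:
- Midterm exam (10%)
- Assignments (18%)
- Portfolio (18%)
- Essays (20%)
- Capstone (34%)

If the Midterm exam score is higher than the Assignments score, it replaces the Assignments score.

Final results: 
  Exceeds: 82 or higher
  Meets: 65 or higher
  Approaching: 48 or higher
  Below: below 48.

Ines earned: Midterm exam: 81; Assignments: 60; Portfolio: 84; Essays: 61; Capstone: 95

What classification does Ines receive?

Midterm exam (81) > Assignments (60), so Assignments counts as 81.
Weighted total:
  Midterm exam 81 × 0.1 = 8.1
  Assignments 81 × 0.18 = 14.58
  Portfolio 84 × 0.18 = 15.12
  Essays 61 × 0.2 = 12.2
  Capstone 95 × 0.34 = 32.3
Sum = 82.3
82.3 ≥ 82 → Exceeds

Exceeds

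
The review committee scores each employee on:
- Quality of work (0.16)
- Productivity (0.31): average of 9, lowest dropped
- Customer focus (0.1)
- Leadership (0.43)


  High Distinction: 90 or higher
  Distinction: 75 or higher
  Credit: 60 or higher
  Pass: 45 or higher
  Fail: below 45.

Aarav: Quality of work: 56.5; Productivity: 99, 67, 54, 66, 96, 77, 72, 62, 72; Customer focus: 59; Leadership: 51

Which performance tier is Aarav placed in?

Productivity: drop 54 → average of remaining 8 = 611/8 = 76.375
Weighted total:
  Quality of work 56.5 × 0.16 = 9.04
  Productivity 76.375 × 0.31 = 23.67625
  Customer focus 59 × 0.1 = 5.9
  Leadership 51 × 0.43 = 21.93
Sum = 60.54625
60.54625 is ≥ 60 and < 75 → Credit

Credit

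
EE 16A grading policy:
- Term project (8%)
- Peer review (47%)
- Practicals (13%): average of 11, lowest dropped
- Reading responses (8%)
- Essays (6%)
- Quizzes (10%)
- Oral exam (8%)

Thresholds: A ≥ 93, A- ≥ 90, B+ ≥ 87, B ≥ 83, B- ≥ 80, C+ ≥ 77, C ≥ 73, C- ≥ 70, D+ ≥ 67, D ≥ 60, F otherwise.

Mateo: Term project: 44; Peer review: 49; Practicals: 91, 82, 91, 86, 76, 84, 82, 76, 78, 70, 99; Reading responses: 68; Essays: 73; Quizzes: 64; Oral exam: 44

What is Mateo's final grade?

Practicals: drop 70 → average of remaining 10 = 845/10 = 84.5
Weighted total:
  Term project 44 × 0.08 = 3.52
  Peer review 49 × 0.47 = 23.03
  Practicals 84.5 × 0.13 = 10.985
  Reading responses 68 × 0.08 = 5.44
  Essays 73 × 0.06 = 4.38
  Quizzes 64 × 0.1 = 6.4
  Oral exam 44 × 0.08 = 3.52
Sum = 57.275
57.275 < 60 → F

F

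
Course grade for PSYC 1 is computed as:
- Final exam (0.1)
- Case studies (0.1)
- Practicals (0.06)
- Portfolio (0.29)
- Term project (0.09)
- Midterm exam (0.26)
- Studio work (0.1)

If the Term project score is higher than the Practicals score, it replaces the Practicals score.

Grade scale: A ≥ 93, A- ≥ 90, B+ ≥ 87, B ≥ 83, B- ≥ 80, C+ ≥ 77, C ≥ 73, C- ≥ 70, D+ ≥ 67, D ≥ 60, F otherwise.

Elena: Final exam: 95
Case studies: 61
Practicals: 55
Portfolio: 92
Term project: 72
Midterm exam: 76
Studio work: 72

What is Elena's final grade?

B-

Term project (72) > Practicals (55), so Practicals counts as 72.
Weighted total:
  Final exam 95 × 0.1 = 9.5
  Case studies 61 × 0.1 = 6.1
  Practicals 72 × 0.06 = 4.32
  Portfolio 92 × 0.29 = 26.68
  Term project 72 × 0.09 = 6.48
  Midterm exam 76 × 0.26 = 19.76
  Studio work 72 × 0.1 = 7.2
Sum = 80.04
80.04 is ≥ 80 and < 83 → B-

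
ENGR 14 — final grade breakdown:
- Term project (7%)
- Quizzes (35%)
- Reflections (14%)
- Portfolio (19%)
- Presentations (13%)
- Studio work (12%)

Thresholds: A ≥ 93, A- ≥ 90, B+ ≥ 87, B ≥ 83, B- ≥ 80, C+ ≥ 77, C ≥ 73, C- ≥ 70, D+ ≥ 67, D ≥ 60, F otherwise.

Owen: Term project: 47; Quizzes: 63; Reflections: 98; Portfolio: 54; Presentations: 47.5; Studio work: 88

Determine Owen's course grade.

Weighted total:
  Term project 47 × 0.07 = 3.29
  Quizzes 63 × 0.35 = 22.05
  Reflections 98 × 0.14 = 13.72
  Portfolio 54 × 0.19 = 10.26
  Presentations 47.5 × 0.13 = 6.175
  Studio work 88 × 0.12 = 10.56
Sum = 66.055
66.055 is ≥ 60 and < 67 → D

D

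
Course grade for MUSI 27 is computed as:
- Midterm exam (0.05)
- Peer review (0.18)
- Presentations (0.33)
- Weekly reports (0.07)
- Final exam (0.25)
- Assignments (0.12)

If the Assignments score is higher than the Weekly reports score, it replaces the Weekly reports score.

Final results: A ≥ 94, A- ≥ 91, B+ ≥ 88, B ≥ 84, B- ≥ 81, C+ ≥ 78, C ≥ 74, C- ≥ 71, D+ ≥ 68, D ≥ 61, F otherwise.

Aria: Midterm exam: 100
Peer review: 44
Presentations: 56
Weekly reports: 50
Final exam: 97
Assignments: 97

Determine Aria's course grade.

C

Assignments (97) > Weekly reports (50), so Weekly reports counts as 97.
Weighted total:
  Midterm exam 100 × 0.05 = 5
  Peer review 44 × 0.18 = 7.92
  Presentations 56 × 0.33 = 18.48
  Weekly reports 97 × 0.07 = 6.79
  Final exam 97 × 0.25 = 24.25
  Assignments 97 × 0.12 = 11.64
Sum = 74.08
74.08 is ≥ 74 and < 78 → C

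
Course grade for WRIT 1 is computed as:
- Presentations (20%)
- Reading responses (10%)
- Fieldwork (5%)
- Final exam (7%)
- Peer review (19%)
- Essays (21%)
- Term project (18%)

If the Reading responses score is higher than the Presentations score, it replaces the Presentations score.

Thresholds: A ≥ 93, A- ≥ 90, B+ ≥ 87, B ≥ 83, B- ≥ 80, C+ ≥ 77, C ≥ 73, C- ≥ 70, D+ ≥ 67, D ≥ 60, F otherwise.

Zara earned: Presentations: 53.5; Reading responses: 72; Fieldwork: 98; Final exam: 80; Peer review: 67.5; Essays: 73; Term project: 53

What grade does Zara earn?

Reading responses (72) > Presentations (53.5), so Presentations counts as 72.
Weighted total:
  Presentations 72 × 0.2 = 14.4
  Reading responses 72 × 0.1 = 7.2
  Fieldwork 98 × 0.05 = 4.9
  Final exam 80 × 0.07 = 5.6
  Peer review 67.5 × 0.19 = 12.825
  Essays 73 × 0.21 = 15.33
  Term project 53 × 0.18 = 9.54
Sum = 69.795
69.795 is ≥ 67 and < 70 → D+

D+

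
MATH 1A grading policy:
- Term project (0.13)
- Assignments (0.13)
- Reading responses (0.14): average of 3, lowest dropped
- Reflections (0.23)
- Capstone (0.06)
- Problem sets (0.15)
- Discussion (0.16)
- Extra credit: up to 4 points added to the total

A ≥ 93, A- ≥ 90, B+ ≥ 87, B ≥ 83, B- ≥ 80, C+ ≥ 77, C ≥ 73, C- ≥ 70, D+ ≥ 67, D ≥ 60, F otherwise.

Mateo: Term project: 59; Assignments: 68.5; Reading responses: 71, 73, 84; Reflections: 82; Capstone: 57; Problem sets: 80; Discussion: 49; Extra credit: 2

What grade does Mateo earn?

C-

Reading responses: drop 71 → average of remaining 2 = 157/2 = 78.5
Weighted total:
  Term project 59 × 0.13 = 7.67
  Assignments 68.5 × 0.13 = 8.905
  Reading responses 78.5 × 0.14 = 10.99
  Reflections 82 × 0.23 = 18.86
  Capstone 57 × 0.06 = 3.42
  Problem sets 80 × 0.15 = 12
  Discussion 49 × 0.16 = 7.84
Sum = 69.685
Extra credit: 69.685 + 2 = 71.685
71.685 is ≥ 70 and < 73 → C-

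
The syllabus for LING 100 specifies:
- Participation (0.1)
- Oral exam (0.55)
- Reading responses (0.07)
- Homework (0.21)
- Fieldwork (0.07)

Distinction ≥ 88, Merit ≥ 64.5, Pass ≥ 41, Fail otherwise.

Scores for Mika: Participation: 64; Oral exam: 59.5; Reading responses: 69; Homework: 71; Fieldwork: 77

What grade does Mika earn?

Weighted total:
  Participation 64 × 0.1 = 6.4
  Oral exam 59.5 × 0.55 = 32.725
  Reading responses 69 × 0.07 = 4.83
  Homework 71 × 0.21 = 14.91
  Fieldwork 77 × 0.07 = 5.39
Sum = 64.255
64.255 is ≥ 41 and < 64.5 → Pass

Pass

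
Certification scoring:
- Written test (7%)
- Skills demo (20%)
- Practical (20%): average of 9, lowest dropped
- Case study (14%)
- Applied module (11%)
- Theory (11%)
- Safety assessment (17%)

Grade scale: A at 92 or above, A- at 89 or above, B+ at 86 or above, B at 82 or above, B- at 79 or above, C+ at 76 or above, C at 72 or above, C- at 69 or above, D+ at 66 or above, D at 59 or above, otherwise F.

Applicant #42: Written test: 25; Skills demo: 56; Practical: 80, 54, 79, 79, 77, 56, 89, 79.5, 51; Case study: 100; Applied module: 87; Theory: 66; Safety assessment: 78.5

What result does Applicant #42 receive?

Practical: drop 51 → average of remaining 8 = 593.5/8 = 74.1875
Weighted total:
  Written test 25 × 0.07 = 1.75
  Skills demo 56 × 0.2 = 11.2
  Practical 74.1875 × 0.2 = 14.8375
  Case study 100 × 0.14 = 14
  Applied module 87 × 0.11 = 9.57
  Theory 66 × 0.11 = 7.26
  Safety assessment 78.5 × 0.17 = 13.345
Sum = 71.9625
71.9625 is ≥ 69 and < 72 → C-

C-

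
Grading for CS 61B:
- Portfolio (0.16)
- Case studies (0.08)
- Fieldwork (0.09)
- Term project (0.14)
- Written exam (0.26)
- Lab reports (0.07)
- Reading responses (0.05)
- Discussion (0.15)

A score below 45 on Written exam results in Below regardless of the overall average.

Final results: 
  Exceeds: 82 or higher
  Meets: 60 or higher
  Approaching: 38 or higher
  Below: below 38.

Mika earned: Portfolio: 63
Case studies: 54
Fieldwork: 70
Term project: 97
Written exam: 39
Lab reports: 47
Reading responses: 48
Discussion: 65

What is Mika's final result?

Written exam score 39 < 45: minimum not met.
Weighted total:
  Portfolio 63 × 0.16 = 10.08
  Case studies 54 × 0.08 = 4.32
  Fieldwork 70 × 0.09 = 6.3
  Term project 97 × 0.14 = 13.58
  Written exam 39 × 0.26 = 10.14
  Lab reports 47 × 0.07 = 3.29
  Reading responses 48 × 0.05 = 2.4
  Discussion 65 × 0.15 = 9.75
Sum = 59.86
Because the Written exam minimum was not met, the result is Below.

Below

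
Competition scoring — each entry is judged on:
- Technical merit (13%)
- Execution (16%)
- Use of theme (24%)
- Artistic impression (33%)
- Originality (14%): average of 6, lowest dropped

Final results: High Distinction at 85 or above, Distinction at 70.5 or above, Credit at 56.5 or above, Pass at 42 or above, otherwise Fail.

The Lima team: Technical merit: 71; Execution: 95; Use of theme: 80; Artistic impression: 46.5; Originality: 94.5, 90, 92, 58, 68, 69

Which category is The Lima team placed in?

Originality: drop 58 → average of remaining 5 = 413.5/5 = 82.7
Weighted total:
  Technical merit 71 × 0.13 = 9.23
  Execution 95 × 0.16 = 15.2
  Use of theme 80 × 0.24 = 19.2
  Artistic impression 46.5 × 0.33 = 15.345
  Originality 82.7 × 0.14 = 11.578
Sum = 70.553
70.553 is ≥ 70.5 and < 85 → Distinction

Distinction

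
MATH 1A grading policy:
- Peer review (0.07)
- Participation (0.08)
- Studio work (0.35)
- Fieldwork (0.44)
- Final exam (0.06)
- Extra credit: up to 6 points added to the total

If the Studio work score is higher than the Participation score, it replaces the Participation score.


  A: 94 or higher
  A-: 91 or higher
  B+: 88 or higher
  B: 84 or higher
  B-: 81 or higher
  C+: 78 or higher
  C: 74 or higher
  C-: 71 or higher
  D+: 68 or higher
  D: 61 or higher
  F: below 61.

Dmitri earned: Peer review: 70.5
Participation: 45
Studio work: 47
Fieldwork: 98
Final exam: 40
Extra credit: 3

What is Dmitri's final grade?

C-

Studio work (47) > Participation (45), so Participation counts as 47.
Weighted total:
  Peer review 70.5 × 0.07 = 4.935
  Participation 47 × 0.08 = 3.76
  Studio work 47 × 0.35 = 16.45
  Fieldwork 98 × 0.44 = 43.12
  Final exam 40 × 0.06 = 2.4
Sum = 70.665
Extra credit: 70.665 + 3 = 73.665
73.665 is ≥ 71 and < 74 → C-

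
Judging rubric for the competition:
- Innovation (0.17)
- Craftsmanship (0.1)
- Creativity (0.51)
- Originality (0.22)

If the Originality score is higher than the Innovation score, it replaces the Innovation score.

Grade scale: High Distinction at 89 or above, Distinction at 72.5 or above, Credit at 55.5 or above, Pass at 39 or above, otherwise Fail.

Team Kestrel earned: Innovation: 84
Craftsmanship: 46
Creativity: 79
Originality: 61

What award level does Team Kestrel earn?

Originality (61) ≤ Innovation (84), so Innovation stays at 84.
Weighted total:
  Innovation 84 × 0.17 = 14.28
  Craftsmanship 46 × 0.1 = 4.6
  Creativity 79 × 0.51 = 40.29
  Originality 61 × 0.22 = 13.42
Sum = 72.59
72.59 is ≥ 72.5 and < 89 → Distinction

Distinction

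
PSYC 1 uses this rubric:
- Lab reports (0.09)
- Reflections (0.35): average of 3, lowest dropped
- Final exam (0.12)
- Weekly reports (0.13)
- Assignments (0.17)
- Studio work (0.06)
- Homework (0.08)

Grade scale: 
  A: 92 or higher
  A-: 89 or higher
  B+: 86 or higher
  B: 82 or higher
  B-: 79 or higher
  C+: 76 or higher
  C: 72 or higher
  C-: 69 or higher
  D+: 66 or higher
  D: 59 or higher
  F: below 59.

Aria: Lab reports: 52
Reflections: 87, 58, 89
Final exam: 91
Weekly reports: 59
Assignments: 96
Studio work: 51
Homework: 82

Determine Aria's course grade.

Reflections: drop 58 → average of remaining 2 = 176/2 = 88
Weighted total:
  Lab reports 52 × 0.09 = 4.68
  Reflections 88 × 0.35 = 30.8
  Final exam 91 × 0.12 = 10.92
  Weekly reports 59 × 0.13 = 7.67
  Assignments 96 × 0.17 = 16.32
  Studio work 51 × 0.06 = 3.06
  Homework 82 × 0.08 = 6.56
Sum = 80.01
80.01 is ≥ 79 and < 82 → B-

B-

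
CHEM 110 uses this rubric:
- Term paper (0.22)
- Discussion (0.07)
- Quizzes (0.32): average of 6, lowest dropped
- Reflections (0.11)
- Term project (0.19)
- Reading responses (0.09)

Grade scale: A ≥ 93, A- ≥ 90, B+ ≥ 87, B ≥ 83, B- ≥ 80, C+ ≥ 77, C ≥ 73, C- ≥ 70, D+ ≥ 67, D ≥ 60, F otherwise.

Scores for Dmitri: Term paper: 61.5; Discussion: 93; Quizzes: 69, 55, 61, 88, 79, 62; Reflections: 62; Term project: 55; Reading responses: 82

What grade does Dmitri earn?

Quizzes: drop 55 → average of remaining 5 = 359/5 = 71.8
Weighted total:
  Term paper 61.5 × 0.22 = 13.53
  Discussion 93 × 0.07 = 6.51
  Quizzes 71.8 × 0.32 = 22.976
  Reflections 62 × 0.11 = 6.82
  Term project 55 × 0.19 = 10.45
  Reading responses 82 × 0.09 = 7.38
Sum = 67.666
67.666 is ≥ 67 and < 70 → D+

D+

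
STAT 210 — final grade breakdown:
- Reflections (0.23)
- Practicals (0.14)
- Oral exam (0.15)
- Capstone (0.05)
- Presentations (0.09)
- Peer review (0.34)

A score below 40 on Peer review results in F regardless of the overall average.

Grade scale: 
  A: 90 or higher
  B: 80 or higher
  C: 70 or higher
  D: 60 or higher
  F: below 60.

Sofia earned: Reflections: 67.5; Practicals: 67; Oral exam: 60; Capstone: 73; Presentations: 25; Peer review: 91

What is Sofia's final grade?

C

Peer review score 91 ≥ 40: minimum met.
Weighted total:
  Reflections 67.5 × 0.23 = 15.525
  Practicals 67 × 0.14 = 9.38
  Oral exam 60 × 0.15 = 9
  Capstone 73 × 0.05 = 3.65
  Presentations 25 × 0.09 = 2.25
  Peer review 91 × 0.34 = 30.94
Sum = 70.745
70.745 is ≥ 70 and < 80 → C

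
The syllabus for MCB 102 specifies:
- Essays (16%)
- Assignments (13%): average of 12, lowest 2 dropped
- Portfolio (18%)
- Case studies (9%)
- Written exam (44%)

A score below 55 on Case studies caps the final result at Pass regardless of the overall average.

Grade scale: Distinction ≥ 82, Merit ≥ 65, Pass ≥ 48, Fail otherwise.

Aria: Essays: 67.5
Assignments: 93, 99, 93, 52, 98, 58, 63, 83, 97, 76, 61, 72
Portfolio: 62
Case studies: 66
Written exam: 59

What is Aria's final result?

Pass

Assignments: drop 52, 58 → average of remaining 10 = 835/10 = 83.5
Case studies score 66 ≥ 55: minimum met.
Weighted total:
  Essays 67.5 × 0.16 = 10.8
  Assignments 83.5 × 0.13 = 10.855
  Portfolio 62 × 0.18 = 11.16
  Case studies 66 × 0.09 = 5.94
  Written exam 59 × 0.44 = 25.96
Sum = 64.715
64.715 is ≥ 48 and < 65 → Pass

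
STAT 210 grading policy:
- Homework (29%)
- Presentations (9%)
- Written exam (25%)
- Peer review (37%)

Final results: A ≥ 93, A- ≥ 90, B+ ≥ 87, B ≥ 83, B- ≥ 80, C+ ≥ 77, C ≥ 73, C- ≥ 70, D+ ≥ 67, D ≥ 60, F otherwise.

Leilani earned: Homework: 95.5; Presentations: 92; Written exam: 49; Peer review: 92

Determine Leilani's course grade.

B-

Weighted total:
  Homework 95.5 × 0.29 = 27.695
  Presentations 92 × 0.09 = 8.28
  Written exam 49 × 0.25 = 12.25
  Peer review 92 × 0.37 = 34.04
Sum = 82.265
82.265 is ≥ 80 and < 83 → B-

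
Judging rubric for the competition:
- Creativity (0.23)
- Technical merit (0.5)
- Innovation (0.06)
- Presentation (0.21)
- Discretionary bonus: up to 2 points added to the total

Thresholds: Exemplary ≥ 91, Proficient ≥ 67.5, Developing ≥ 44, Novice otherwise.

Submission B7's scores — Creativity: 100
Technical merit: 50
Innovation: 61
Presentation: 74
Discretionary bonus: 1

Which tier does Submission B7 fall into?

Proficient

Weighted total:
  Creativity 100 × 0.23 = 23
  Technical merit 50 × 0.5 = 25
  Innovation 61 × 0.06 = 3.66
  Presentation 74 × 0.21 = 15.54
Sum = 67.2
Discretionary bonus: 67.2 + 1 = 68.2
68.2 is ≥ 67.5 and < 91 → Proficient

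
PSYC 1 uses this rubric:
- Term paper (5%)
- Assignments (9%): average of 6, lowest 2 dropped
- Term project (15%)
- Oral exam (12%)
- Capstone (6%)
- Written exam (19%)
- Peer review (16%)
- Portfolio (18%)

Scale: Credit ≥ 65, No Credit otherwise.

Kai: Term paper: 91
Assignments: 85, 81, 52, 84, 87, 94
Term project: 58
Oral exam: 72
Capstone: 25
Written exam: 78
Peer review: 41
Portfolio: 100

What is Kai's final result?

Assignments: drop 52, 81 → average of remaining 4 = 350/4 = 87.5
Weighted total:
  Term paper 91 × 0.05 = 4.55
  Assignments 87.5 × 0.09 = 7.875
  Term project 58 × 0.15 = 8.7
  Oral exam 72 × 0.12 = 8.64
  Capstone 25 × 0.06 = 1.5
  Written exam 78 × 0.19 = 14.82
  Peer review 41 × 0.16 = 6.56
  Portfolio 100 × 0.18 = 18
Sum = 70.645
70.645 ≥ 65 → Credit

Credit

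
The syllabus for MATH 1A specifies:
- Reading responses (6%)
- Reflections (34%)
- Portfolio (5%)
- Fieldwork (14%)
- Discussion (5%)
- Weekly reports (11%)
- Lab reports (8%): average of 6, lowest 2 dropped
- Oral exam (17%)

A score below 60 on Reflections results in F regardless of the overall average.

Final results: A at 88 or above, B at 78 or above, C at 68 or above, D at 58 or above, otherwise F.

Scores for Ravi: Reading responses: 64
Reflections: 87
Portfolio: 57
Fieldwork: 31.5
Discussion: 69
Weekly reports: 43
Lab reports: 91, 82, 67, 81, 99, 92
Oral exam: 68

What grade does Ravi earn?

Lab reports: drop 67, 81 → average of remaining 4 = 364/4 = 91
Reflections score 87 ≥ 60: minimum met.
Weighted total:
  Reading responses 64 × 0.06 = 3.84
  Reflections 87 × 0.34 = 29.58
  Portfolio 57 × 0.05 = 2.85
  Fieldwork 31.5 × 0.14 = 4.41
  Discussion 69 × 0.05 = 3.45
  Weekly reports 43 × 0.11 = 4.73
  Lab reports 91 × 0.08 = 7.28
  Oral exam 68 × 0.17 = 11.56
Sum = 67.7
67.7 is ≥ 58 and < 68 → D

D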